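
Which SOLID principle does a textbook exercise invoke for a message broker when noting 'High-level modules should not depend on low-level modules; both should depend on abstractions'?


This describes the Dependency Inversion Principle (DIP)

Dependency Inversion Principle (DIP)


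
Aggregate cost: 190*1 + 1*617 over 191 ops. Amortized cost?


Formula: Amortized cost = Total cost / Operations
Total cost = (190 * 1) + (1 * 617)
Total cost = 190 + 617 = 807
Amortized = 807 / 191 = 4.2251

4.2251


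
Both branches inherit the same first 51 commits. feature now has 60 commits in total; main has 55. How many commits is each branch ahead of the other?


Common ancestor: commit #51
feature commits after divergence: 60 - 51 = 9
main commits after divergence: 55 - 51 = 4
feature is 9 commits ahead of main
main is 4 commits ahead of feature

feature ahead: 9, main ahead: 4


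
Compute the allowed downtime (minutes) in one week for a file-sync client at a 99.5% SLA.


Formula: allowed downtime = period * (100 - SLA) / 100
Period (week) = 10080 minutes
Unavailability fraction = (100 - 99.5) / 100
Allowed downtime = 10080 * (100 - 99.5) / 100
Allowed downtime = 50.4 minutes

50.4 minutes


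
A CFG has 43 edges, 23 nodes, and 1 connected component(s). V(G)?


Formula: V(G) = E - N + 2P
V(G) = 43 - 23 + 2*1
V(G) = 20 + 2
V(G) = 22

22


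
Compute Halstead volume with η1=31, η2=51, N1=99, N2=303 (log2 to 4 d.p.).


Formula: V = N * log2(η), where N = N1 + N2 and η = η1 + η2
η = 31 + 51 = 82
N = 99 + 303 = 402
log2(82) ≈ 6.3576
V = 402 * 6.3576 = 2555.76

2555.76


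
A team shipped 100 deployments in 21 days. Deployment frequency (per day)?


Formula: deployments per day = releases / days
= 100 / 21
= 4.762 deploys/day
(equivalently, 33.33 deploys/week)

4.762 deploys/day


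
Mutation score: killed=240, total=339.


Mutation score = killed / total * 100
Mutation score = 240 / 339 * 100
Mutation score = 70.8%

70.8%


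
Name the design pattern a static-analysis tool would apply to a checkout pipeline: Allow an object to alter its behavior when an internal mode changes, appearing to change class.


This matches the State pattern

State


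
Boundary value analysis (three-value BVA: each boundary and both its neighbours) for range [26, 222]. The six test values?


Range: [26, 222]
Boundaries: just below min, min, min+1, max-1, max, just above max
Values: [25, 26, 27, 221, 222, 223]

[25, 26, 27, 221, 222, 223]


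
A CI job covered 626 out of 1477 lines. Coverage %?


Coverage = covered / total * 100
Coverage = 626 / 1477 * 100
Coverage = 42.38%

42.38%


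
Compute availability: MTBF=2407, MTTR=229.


Availability = MTBF / (MTBF + MTTR)
Availability = 2407 / (2407 + 229)
Availability = 2407 / 2636
Availability = 91.3126%

91.3126%


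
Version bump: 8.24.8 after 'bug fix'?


Current: 8.24.8
Change category: 'bug fix' → patch bump
SemVer rule: patch bump → increment PATCH (MAJOR and MINOR unchanged)
New: 8.24.9

8.24.9


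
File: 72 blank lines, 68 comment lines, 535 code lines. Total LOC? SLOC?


Total LOC = blank + comment + code
Total LOC = 72 + 68 + 535 = 675
SLOC (source only) = code = 535

Total LOC: 675, SLOC: 535


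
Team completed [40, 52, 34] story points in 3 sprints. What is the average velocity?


Formula: Avg velocity = Total points / Number of sprints
Points: [40, 52, 34]
Sum = 40 + 52 + 34 = 126
Avg velocity = 126 / 3 = 42.0 points/sprint

42.0 points/sprint


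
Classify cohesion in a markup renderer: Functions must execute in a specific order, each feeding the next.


Reasoning: Output of one is input to next
Type: Sequential cohesion

Sequential cohesion


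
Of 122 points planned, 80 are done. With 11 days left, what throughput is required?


Formula: Required rate = Remaining points / Days left
Remaining = 122 - 80 = 42 points
Required rate = 42 / 11 = 3.82 points/day

3.82 points/day


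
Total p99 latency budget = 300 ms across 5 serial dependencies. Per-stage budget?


Formula: per_stage = total_budget / stages
per_stage = 300 / 5
per_stage = 60.0 ms

60.0 ms


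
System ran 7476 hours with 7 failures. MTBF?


Formula: MTBF = Total operating time / Number of failures
MTBF = 7476 / 7
MTBF = 1068.0 hours

1068.0 hours


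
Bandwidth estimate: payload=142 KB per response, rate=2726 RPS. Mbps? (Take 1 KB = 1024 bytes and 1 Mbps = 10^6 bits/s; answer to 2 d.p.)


Formula: Mbps = payload_bytes * RPS * 8 / 1e6
Payload per request = 142 KB = 142 * 1024 = 145408 bytes
Total bytes/sec = 145408 * 2726 = 396382208
Total bits/sec = 396382208 * 8 = 3171057664
Mbps = 3171057664 / 1e6 = 3171.06

3171.06 Mbps


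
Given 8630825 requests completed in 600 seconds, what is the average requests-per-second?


Formula: throughput = requests / seconds
throughput = 8630825 / 600
throughput = 14384.71 requests/second

14384.71 requests/second


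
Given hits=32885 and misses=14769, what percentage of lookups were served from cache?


Formula: hit rate = hits / (hits + misses) * 100
hit rate = 32885 / (32885 + 14769) * 100
hit rate = 32885 / 47654 * 100
hit rate = 69.01%

69.01%


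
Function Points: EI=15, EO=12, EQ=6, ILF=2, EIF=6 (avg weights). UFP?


UFP = EI*4 + EO*5 + EQ*4 + ILF*10 + EIF*7
UFP = 15*4 + 12*5 + 6*4 + 2*10 + 6*7
UFP = 60 + 60 + 24 + 20 + 42
UFP = 206

206


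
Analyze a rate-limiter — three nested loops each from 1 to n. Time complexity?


Reasoning: three levels of nesting over n
Complexity: O(n^3)

O(n^3)


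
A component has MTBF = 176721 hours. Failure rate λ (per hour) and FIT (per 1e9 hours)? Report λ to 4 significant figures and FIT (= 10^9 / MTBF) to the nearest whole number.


Formula: λ = 1 / MTBF; FIT = λ × 1e9 = 1e9 / MTBF
λ = 1 / 176721 ≈ 5.659e-06 failures/hour
FIT = 1e9 / 176721 ≈ 5659 failures per 1e9 hours (nearest whole number)

λ = 5.659e-06 /h, FIT = 5659


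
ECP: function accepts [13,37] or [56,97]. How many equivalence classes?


Valid ranges: [13,37] and [56,97]
Class 1: x < 13 — invalid
Class 2: 13 ≤ x ≤ 37 — valid
Class 3: 37 < x < 56 — invalid (gap between ranges)
Class 4: 56 ≤ x ≤ 97 — valid
Class 5: x > 97 — invalid
Total equivalence classes: 5

5 equivalence classes


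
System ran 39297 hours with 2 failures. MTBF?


Formula: MTBF = Total operating time / Number of failures
MTBF = 39297 / 2
MTBF = 19648.5 hours

19648.5 hours


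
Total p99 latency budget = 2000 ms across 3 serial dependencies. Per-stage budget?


Formula: per_stage = total_budget / stages
per_stage = 2000 / 3
per_stage = 666.67 ms

666.67 ms


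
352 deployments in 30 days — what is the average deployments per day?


Formula: deployments per day = releases / days
= 352 / 30
= 11.733 deploys/day
(equivalently, 82.13 deploys/week)

11.733 deploys/day


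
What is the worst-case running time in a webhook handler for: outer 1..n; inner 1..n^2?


Reasoning: n times n^2
Complexity: O(n^3)

O(n^3)


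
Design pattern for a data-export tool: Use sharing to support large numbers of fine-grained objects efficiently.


This matches the Flyweight pattern

Flyweight


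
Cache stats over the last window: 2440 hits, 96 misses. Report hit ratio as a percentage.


Formula: hit rate = hits / (hits + misses) * 100
hit rate = 2440 / (2440 + 96) * 100
hit rate = 2440 / 2536 * 100
hit rate = 96.21%

96.21%


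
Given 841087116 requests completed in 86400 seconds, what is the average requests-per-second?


Formula: throughput = requests / seconds
throughput = 841087116 / 86400
throughput = 9734.8 requests/second

9734.8 requests/second


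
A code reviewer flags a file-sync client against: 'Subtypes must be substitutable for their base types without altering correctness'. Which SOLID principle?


This describes the Liskov Substitution Principle (LSP)

Liskov Substitution Principle (LSP)


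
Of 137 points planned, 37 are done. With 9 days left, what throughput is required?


Formula: Required rate = Remaining points / Days left
Remaining = 137 - 37 = 100 points
Required rate = 100 / 9 = 11.11 points/day

11.11 points/day


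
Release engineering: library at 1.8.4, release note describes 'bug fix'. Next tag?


Current: 1.8.4
Change category: 'bug fix' → patch bump
SemVer rule: patch bump → increment PATCH (MAJOR and MINOR unchanged)
New: 1.8.5

1.8.5


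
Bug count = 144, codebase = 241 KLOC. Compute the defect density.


Defect density = defects / KLOC
Defect density = 144 / 241
Defect density = 0.598 defects/KLOC

0.598 defects/KLOC


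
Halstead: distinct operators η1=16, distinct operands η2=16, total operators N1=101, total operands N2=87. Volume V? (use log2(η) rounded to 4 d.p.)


Formula: V = N * log2(η), where N = N1 + N2 and η = η1 + η2
η = 16 + 16 = 32
N = 101 + 87 = 188
log2(32) ≈ 5.0000
V = 188 * 5.0000 = 940.00

940.00


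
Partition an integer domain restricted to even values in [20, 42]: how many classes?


Constraint: even integers in [20, 42]
Class 1: x < 20 — out-of-range invalid
Class 2: x in [20,42] but odd — wrong type invalid
Class 3: x in [20,42] and even — valid
Class 4: x > 42 — out-of-range invalid
Total equivalence classes: 4

4 equivalence classes


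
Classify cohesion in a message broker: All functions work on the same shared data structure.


Reasoning: Functions share data
Type: Communicational cohesion

Communicational cohesion


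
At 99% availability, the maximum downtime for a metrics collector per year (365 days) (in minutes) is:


Formula: allowed downtime = period * (100 - SLA) / 100
Period (year (365 days)) = 525600 minutes
Unavailability fraction = (100 - 99.0) / 100
Allowed downtime = 525600 * (100 - 99.0) / 100
Allowed downtime = 5256.0 minutes

5256.0 minutes


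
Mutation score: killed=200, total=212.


Mutation score = killed / total * 100
Mutation score = 200 / 212 * 100
Mutation score = 94.34%

94.34%


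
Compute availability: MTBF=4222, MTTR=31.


Availability = MTBF / (MTBF + MTTR)
Availability = 4222 / (4222 + 31)
Availability = 4222 / 4253
Availability = 99.2711%

99.2711%


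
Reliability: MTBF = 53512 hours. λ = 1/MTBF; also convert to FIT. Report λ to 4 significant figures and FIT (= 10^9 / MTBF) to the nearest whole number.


Formula: λ = 1 / MTBF; FIT = λ × 1e9 = 1e9 / MTBF
λ = 1 / 53512 ≈ 1.869e-05 failures/hour
FIT = 1e9 / 53512 ≈ 18687 failures per 1e9 hours (nearest whole number)

λ = 1.869e-05 /h, FIT = 18687


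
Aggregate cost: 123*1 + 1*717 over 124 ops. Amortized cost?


Formula: Amortized cost = Total cost / Operations
Total cost = (123 * 1) + (1 * 717)
Total cost = 123 + 717 = 840
Amortized = 840 / 124 = 6.7742

6.7742


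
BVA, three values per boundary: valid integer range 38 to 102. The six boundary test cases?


Range: [38, 102]
Boundaries: just below min, min, min+1, max-1, max, just above max
Values: [37, 38, 39, 101, 102, 103]

[37, 38, 39, 101, 102, 103]


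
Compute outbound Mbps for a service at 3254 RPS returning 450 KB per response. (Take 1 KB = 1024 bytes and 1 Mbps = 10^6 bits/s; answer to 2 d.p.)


Formula: Mbps = payload_bytes * RPS * 8 / 1e6
Payload per request = 450 KB = 450 * 1024 = 460800 bytes
Total bytes/sec = 460800 * 3254 = 1499443200
Total bits/sec = 1499443200 * 8 = 11995545600
Mbps = 11995545600 / 1e6 = 11995.55

11995.55 Mbps


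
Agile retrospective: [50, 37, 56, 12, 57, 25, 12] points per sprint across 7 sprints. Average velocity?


Formula: Avg velocity = Total points / Number of sprints
Points: [50, 37, 56, 12, 57, 25, 12]
Sum = 50 + 37 + 56 + 12 + 57 + 25 + 12 = 249
Avg velocity = 249 / 7 = 35.57 points/sprint

35.57 points/sprint


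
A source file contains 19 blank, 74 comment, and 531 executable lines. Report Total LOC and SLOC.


Total LOC = blank + comment + code
Total LOC = 19 + 74 + 531 = 624
SLOC (source only) = code = 531

Total LOC: 624, SLOC: 531


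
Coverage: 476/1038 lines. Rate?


Coverage = covered / total * 100
Coverage = 476 / 1038 * 100
Coverage = 45.86%

45.86%


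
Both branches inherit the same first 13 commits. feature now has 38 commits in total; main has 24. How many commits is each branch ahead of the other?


Common ancestor: commit #13
feature commits after divergence: 38 - 13 = 25
main commits after divergence: 24 - 13 = 11
feature is 25 commits ahead of main
main is 11 commits ahead of feature

feature ahead: 25, main ahead: 11


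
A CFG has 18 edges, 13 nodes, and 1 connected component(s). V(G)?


Formula: V(G) = E - N + 2P
V(G) = 18 - 13 + 2*1
V(G) = 5 + 2
V(G) = 7

7


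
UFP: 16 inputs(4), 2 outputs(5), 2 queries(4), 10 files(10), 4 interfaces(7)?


UFP = EI*4 + EO*5 + EQ*4 + ILF*10 + EIF*7
UFP = 16*4 + 2*5 + 2*4 + 10*10 + 4*7
UFP = 64 + 10 + 8 + 100 + 28
UFP = 210

210


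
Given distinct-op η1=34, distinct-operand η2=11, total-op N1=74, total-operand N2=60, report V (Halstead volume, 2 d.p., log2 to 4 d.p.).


Formula: V = N * log2(η), where N = N1 + N2 and η = η1 + η2
η = 34 + 11 = 45
N = 74 + 60 = 134
log2(45) ≈ 5.4919
V = 134 * 5.4919 = 735.91

735.91


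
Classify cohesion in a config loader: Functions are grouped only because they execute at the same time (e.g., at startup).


Reasoning: Related by timing only
Type: Temporal cohesion

Temporal cohesion


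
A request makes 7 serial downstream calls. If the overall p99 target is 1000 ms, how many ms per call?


Formula: per_stage = total_budget / stages
per_stage = 1000 / 7
per_stage = 142.86 ms

142.86 ms


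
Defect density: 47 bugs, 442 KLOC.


Defect density = defects / KLOC
Defect density = 47 / 442
Defect density = 0.106 defects/KLOC

0.106 defects/KLOC


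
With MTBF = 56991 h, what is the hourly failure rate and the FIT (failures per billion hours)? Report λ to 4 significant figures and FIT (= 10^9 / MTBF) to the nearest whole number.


Formula: λ = 1 / MTBF; FIT = λ × 1e9 = 1e9 / MTBF
λ = 1 / 56991 ≈ 1.755e-05 failures/hour
FIT = 1e9 / 56991 ≈ 17547 failures per 1e9 hours (nearest whole number)

λ = 1.755e-05 /h, FIT = 17547


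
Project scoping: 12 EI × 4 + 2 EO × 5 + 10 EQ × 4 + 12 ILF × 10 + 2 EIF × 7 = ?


UFP = EI*4 + EO*5 + EQ*4 + ILF*10 + EIF*7
UFP = 12*4 + 2*5 + 10*4 + 12*10 + 2*7
UFP = 48 + 10 + 40 + 120 + 14
UFP = 232

232


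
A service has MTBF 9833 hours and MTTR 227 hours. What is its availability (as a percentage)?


Availability = MTBF / (MTBF + MTTR)
Availability = 9833 / (9833 + 227)
Availability = 9833 / 10060
Availability = 97.7435%

97.7435%


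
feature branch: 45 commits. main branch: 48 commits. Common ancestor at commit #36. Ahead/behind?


Common ancestor: commit #36
feature commits after divergence: 45 - 36 = 9
main commits after divergence: 48 - 36 = 12
feature is 9 commits ahead of main
main is 12 commits ahead of feature

feature ahead: 9, main ahead: 12


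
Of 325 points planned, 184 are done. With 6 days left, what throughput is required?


Formula: Required rate = Remaining points / Days left
Remaining = 325 - 184 = 141 points
Required rate = 141 / 6 = 23.5 points/day

23.5 points/day


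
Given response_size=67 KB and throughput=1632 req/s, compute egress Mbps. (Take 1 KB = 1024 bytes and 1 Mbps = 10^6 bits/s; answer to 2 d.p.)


Formula: Mbps = payload_bytes * RPS * 8 / 1e6
Payload per request = 67 KB = 67 * 1024 = 68608 bytes
Total bytes/sec = 68608 * 1632 = 111968256
Total bits/sec = 111968256 * 8 = 895746048
Mbps = 895746048 / 1e6 = 895.75

895.75 Mbps


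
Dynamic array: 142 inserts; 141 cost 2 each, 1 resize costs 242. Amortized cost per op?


Formula: Amortized cost = Total cost / Operations
Total cost = (141 * 2) + (1 * 242)
Total cost = 282 + 242 = 524
Amortized = 524 / 142 = 3.6901

3.6901


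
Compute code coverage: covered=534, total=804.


Coverage = covered / total * 100
Coverage = 534 / 804 * 100
Coverage = 66.42%

66.42%


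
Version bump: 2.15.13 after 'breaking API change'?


Current: 2.15.13
Change category: 'breaking API change' → major bump
SemVer rule: major bump → increment MAJOR, reset MINOR and PATCH to 0
New: 3.0.0

3.0.0


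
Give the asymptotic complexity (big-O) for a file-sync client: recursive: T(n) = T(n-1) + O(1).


Reasoning: linear recursion with constant work per frame
Complexity: O(n)

O(n)


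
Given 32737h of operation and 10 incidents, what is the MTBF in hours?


Formula: MTBF = Total operating time / Number of failures
MTBF = 32737 / 10
MTBF = 3273.7 hours

3273.7 hours


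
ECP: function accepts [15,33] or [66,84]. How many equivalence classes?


Valid ranges: [15,33] and [66,84]
Class 1: x < 15 — invalid
Class 2: 15 ≤ x ≤ 33 — valid
Class 3: 33 < x < 66 — invalid (gap between ranges)
Class 4: 66 ≤ x ≤ 84 — valid
Class 5: x > 84 — invalid
Total equivalence classes: 5

5 equivalence classes


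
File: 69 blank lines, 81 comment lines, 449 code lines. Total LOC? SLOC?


Total LOC = blank + comment + code
Total LOC = 69 + 81 + 449 = 599
SLOC (source only) = code = 449

Total LOC: 599, SLOC: 449


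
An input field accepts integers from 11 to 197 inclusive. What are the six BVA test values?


Range: [11, 197]
Boundaries: just below min, min, min+1, max-1, max, just above max
Values: [10, 11, 12, 196, 197, 198]

[10, 11, 12, 196, 197, 198]


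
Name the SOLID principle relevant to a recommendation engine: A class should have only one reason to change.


This describes the Single Responsibility Principle (SRP)

Single Responsibility Principle (SRP)


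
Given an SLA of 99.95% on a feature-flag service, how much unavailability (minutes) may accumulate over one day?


Formula: allowed downtime = period * (100 - SLA) / 100
Period (day) = 1440 minutes
Unavailability fraction = (100 - 99.95) / 100
Allowed downtime = 1440 * (100 - 99.95) / 100
Allowed downtime = 0.72 minutes

0.72 minutes


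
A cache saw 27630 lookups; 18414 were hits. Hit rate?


Formula: hit rate = hits / (hits + misses) * 100
hit rate = 18414 / (18414 + 9216) * 100
hit rate = 18414 / 27630 * 100
hit rate = 66.64%

66.64%


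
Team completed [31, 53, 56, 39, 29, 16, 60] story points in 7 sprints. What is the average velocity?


Formula: Avg velocity = Total points / Number of sprints
Points: [31, 53, 56, 39, 29, 16, 60]
Sum = 31 + 53 + 56 + 39 + 29 + 16 + 60 = 284
Avg velocity = 284 / 7 = 40.57 points/sprint

40.57 points/sprint


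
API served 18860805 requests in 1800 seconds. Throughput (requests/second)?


Formula: throughput = requests / seconds
throughput = 18860805 / 1800
throughput = 10478.23 requests/second

10478.23 requests/second


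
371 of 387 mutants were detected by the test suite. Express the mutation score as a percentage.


Mutation score = killed / total * 100
Mutation score = 371 / 387 * 100
Mutation score = 95.87%

95.87%


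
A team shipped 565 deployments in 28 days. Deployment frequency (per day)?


Formula: deployments per day = releases / days
= 565 / 28
= 20.179 deploys/day
(equivalently, 141.25 deploys/week)

20.179 deploys/day


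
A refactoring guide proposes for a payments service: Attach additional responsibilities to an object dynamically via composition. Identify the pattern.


This matches the Decorator pattern

Decorator


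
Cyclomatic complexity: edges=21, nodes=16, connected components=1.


Formula: V(G) = E - N + 2P
V(G) = 21 - 16 + 2*1
V(G) = 5 + 2
V(G) = 7

7


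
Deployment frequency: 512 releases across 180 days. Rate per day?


Formula: deployments per day = releases / days
= 512 / 180
= 2.844 deploys/day
(equivalently, 19.91 deploys/week)

2.844 deploys/day


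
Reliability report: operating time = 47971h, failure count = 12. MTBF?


Formula: MTBF = Total operating time / Number of failures
MTBF = 47971 / 12
MTBF = 3997.58 hours

3997.58 hours


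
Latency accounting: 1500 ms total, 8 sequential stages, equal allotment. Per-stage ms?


Formula: per_stage = total_budget / stages
per_stage = 1500 / 8
per_stage = 187.5 ms

187.5 ms


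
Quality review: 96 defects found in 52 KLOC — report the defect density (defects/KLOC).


Defect density = defects / KLOC
Defect density = 96 / 52
Defect density = 1.846 defects/KLOC

1.846 defects/KLOC


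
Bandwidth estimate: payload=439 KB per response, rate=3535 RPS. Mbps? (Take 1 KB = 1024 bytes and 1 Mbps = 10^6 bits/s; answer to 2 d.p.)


Formula: Mbps = payload_bytes * RPS * 8 / 1e6
Payload per request = 439 KB = 439 * 1024 = 449536 bytes
Total bytes/sec = 449536 * 3535 = 1589109760
Total bits/sec = 1589109760 * 8 = 12712878080
Mbps = 12712878080 / 1e6 = 12712.88

12712.88 Mbps


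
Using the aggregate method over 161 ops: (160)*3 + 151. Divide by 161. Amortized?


Formula: Amortized cost = Total cost / Operations
Total cost = (160 * 3) + (1 * 151)
Total cost = 480 + 151 = 631
Amortized = 631 / 161 = 3.9193

3.9193


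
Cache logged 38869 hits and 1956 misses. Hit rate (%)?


Formula: hit rate = hits / (hits + misses) * 100
hit rate = 38869 / (38869 + 1956) * 100
hit rate = 38869 / 40825 * 100
hit rate = 95.21%

95.21%


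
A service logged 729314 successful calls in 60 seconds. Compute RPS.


Formula: throughput = requests / seconds
throughput = 729314 / 60
throughput = 12155.23 requests/second

12155.23 requests/second


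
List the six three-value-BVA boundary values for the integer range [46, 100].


Range: [46, 100]
Boundaries: just below min, min, min+1, max-1, max, just above max
Values: [45, 46, 47, 99, 100, 101]

[45, 46, 47, 99, 100, 101]


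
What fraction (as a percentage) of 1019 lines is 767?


Coverage = covered / total * 100
Coverage = 767 / 1019 * 100
Coverage = 75.27%

75.27%


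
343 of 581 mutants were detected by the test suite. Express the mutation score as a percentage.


Mutation score = killed / total * 100
Mutation score = 343 / 581 * 100
Mutation score = 59.04%

59.04%


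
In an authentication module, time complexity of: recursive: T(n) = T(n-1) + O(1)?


Reasoning: linear recursion with constant work per frame
Complexity: O(n)

O(n)


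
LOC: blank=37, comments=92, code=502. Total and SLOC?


Total LOC = blank + comment + code
Total LOC = 37 + 92 + 502 = 631
SLOC (source only) = code = 502

Total LOC: 631, SLOC: 502


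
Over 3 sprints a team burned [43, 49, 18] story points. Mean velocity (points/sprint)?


Formula: Avg velocity = Total points / Number of sprints
Points: [43, 49, 18]
Sum = 43 + 49 + 18 = 110
Avg velocity = 110 / 3 = 36.67 points/sprint

36.67 points/sprint


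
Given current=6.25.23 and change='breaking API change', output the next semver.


Current: 6.25.23
Change category: 'breaking API change' → major bump
SemVer rule: major bump → increment MAJOR, reset MINOR and PATCH to 0
New: 7.0.0

7.0.0


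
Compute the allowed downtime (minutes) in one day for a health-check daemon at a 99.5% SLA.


Formula: allowed downtime = period * (100 - SLA) / 100
Period (day) = 1440 minutes
Unavailability fraction = (100 - 99.5) / 100
Allowed downtime = 1440 * (100 - 99.5) / 100
Allowed downtime = 7.2 minutes

7.2 minutes


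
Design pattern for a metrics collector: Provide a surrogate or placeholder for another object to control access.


This matches the Proxy pattern

Proxy


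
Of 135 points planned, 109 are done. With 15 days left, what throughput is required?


Formula: Required rate = Remaining points / Days left
Remaining = 135 - 109 = 26 points
Required rate = 26 / 15 = 1.73 points/day

1.73 points/day


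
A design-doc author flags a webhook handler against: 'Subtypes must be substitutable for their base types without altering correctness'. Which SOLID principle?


This describes the Liskov Substitution Principle (LSP)

Liskov Substitution Principle (LSP)


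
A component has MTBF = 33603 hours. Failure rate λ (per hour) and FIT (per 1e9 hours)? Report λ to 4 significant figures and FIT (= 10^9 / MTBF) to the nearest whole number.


Formula: λ = 1 / MTBF; FIT = λ × 1e9 = 1e9 / MTBF
λ = 1 / 33603 ≈ 2.976e-05 failures/hour
FIT = 1e9 / 33603 ≈ 29759 failures per 1e9 hours (nearest whole number)

λ = 2.976e-05 /h, FIT = 29759


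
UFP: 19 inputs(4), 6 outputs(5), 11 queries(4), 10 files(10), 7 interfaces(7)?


UFP = EI*4 + EO*5 + EQ*4 + ILF*10 + EIF*7
UFP = 19*4 + 6*5 + 11*4 + 10*10 + 7*7
UFP = 76 + 30 + 44 + 100 + 49
UFP = 299

299


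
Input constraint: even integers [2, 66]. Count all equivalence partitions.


Constraint: even integers in [2, 66]
Class 1: x < 2 — out-of-range invalid
Class 2: x in [2,66] but odd — wrong type invalid
Class 3: x in [2,66] and even — valid
Class 4: x > 66 — out-of-range invalid
Total equivalence classes: 4

4 equivalence classes


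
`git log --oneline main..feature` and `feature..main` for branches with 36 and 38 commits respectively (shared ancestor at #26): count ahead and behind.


Common ancestor: commit #26
feature commits after divergence: 36 - 26 = 10
main commits after divergence: 38 - 26 = 12
feature is 10 commits ahead of main
main is 12 commits ahead of feature

feature ahead: 10, main ahead: 12


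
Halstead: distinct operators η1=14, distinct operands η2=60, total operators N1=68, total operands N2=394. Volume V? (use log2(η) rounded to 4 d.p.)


Formula: V = N * log2(η), where N = N1 + N2 and η = η1 + η2
η = 14 + 60 = 74
N = 68 + 394 = 462
log2(74) ≈ 6.2095
V = 462 * 6.2095 = 2868.79

2868.79


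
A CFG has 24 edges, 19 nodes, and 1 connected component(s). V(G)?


Formula: V(G) = E - N + 2P
V(G) = 24 - 19 + 2*1
V(G) = 5 + 2
V(G) = 7

7


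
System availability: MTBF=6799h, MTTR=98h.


Availability = MTBF / (MTBF + MTTR)
Availability = 6799 / (6799 + 98)
Availability = 6799 / 6897
Availability = 98.5791%

98.5791%


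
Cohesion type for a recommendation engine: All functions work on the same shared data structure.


Reasoning: Functions share data
Type: Communicational cohesion

Communicational cohesion


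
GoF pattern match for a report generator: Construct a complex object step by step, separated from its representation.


This matches the Builder pattern

Builder


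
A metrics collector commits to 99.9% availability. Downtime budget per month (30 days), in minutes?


Formula: allowed downtime = period * (100 - SLA) / 100
Period (month (30 days)) = 43200 minutes
Unavailability fraction = (100 - 99.9) / 100
Allowed downtime = 43200 * (100 - 99.9) / 100
Allowed downtime = 43.2 minutes

43.2 minutes


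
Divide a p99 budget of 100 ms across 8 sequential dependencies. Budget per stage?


Formula: per_stage = total_budget / stages
per_stage = 100 / 8
per_stage = 12.5 ms

12.5 ms


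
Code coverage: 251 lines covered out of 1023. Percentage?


Coverage = covered / total * 100
Coverage = 251 / 1023 * 100
Coverage = 24.54%

24.54%


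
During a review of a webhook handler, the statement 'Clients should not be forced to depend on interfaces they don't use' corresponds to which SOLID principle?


This describes the Interface Segregation Principle (ISP)

Interface Segregation Principle (ISP)


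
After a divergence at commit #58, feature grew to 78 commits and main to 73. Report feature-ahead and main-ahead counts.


Common ancestor: commit #58
feature commits after divergence: 78 - 58 = 20
main commits after divergence: 73 - 58 = 15
feature is 20 commits ahead of main
main is 15 commits ahead of feature

feature ahead: 20, main ahead: 15


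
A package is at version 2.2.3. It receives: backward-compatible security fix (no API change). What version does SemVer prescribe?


Current: 2.2.3
Change category: 'backward-compatible security fix (no API change)' → patch bump
SemVer rule: patch bump → increment PATCH (MAJOR and MINOR unchanged)
New: 2.2.4

2.2.4


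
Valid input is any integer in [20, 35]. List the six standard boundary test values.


Range: [20, 35]
Boundaries: just below min, min, min+1, max-1, max, just above max
Values: [19, 20, 21, 34, 35, 36]

[19, 20, 21, 34, 35, 36]


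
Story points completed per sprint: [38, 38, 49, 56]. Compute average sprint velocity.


Formula: Avg velocity = Total points / Number of sprints
Points: [38, 38, 49, 56]
Sum = 38 + 38 + 49 + 56 = 181
Avg velocity = 181 / 4 = 45.25 points/sprint

45.25 points/sprint


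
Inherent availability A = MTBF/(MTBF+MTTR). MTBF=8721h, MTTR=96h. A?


Availability = MTBF / (MTBF + MTTR)
Availability = 8721 / (8721 + 96)
Availability = 8721 / 8817
Availability = 98.9112%

98.9112%


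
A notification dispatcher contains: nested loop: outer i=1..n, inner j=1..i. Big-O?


Reasoning: triangle: n(n+1)/2 ~ n^2/2
Complexity: O(n^2)

O(n^2)


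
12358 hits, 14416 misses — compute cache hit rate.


Formula: hit rate = hits / (hits + misses) * 100
hit rate = 12358 / (12358 + 14416) * 100
hit rate = 12358 / 26774 * 100
hit rate = 46.16%

46.16%


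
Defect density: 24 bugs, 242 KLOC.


Defect density = defects / KLOC
Defect density = 24 / 242
Defect density = 0.099 defects/KLOC

0.099 defects/KLOC


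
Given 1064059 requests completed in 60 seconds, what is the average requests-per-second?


Formula: throughput = requests / seconds
throughput = 1064059 / 60
throughput = 17734.32 requests/second

17734.32 requests/second


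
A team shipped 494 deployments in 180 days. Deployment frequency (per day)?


Formula: deployments per day = releases / days
= 494 / 180
= 2.744 deploys/day
(equivalently, 19.21 deploys/week)

2.744 deploys/day


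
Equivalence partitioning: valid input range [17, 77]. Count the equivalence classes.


Valid range: [17, 77]
Class 1: x < 17 — invalid
Class 2: 17 ≤ x ≤ 77 — valid
Class 3: x > 77 — invalid
Total equivalence classes: 3

3 equivalence classes


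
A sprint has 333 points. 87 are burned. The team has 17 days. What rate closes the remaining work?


Formula: Required rate = Remaining points / Days left
Remaining = 333 - 87 = 246 points
Required rate = 246 / 17 = 14.47 points/day

14.47 points/day


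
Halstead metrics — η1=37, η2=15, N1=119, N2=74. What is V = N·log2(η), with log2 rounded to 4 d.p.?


Formula: V = N * log2(η), where N = N1 + N2 and η = η1 + η2
η = 37 + 15 = 52
N = 119 + 74 = 193
log2(52) ≈ 5.7004
V = 193 * 5.7004 = 1100.18

1100.18


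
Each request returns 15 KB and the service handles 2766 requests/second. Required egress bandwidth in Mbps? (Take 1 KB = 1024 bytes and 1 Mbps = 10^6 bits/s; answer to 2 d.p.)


Formula: Mbps = payload_bytes * RPS * 8 / 1e6
Payload per request = 15 KB = 15 * 1024 = 15360 bytes
Total bytes/sec = 15360 * 2766 = 42485760
Total bits/sec = 42485760 * 8 = 339886080
Mbps = 339886080 / 1e6 = 339.89

339.89 Mbps


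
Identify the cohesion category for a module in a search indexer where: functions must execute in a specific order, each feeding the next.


Reasoning: Output of one is input to next
Type: Sequential cohesion

Sequential cohesion


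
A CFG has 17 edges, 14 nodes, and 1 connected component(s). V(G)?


Formula: V(G) = E - N + 2P
V(G) = 17 - 14 + 2*1
V(G) = 3 + 2
V(G) = 5

5


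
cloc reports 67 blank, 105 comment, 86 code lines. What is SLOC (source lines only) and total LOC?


Total LOC = blank + comment + code
Total LOC = 67 + 105 + 86 = 258
SLOC (source only) = code = 86

Total LOC: 258, SLOC: 86


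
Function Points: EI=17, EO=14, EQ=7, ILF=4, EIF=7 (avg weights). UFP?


UFP = EI*4 + EO*5 + EQ*4 + ILF*10 + EIF*7
UFP = 17*4 + 14*5 + 7*4 + 4*10 + 7*7
UFP = 68 + 70 + 28 + 40 + 49
UFP = 255

255


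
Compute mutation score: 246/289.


Mutation score = killed / total * 100
Mutation score = 246 / 289 * 100
Mutation score = 85.12%

85.12%


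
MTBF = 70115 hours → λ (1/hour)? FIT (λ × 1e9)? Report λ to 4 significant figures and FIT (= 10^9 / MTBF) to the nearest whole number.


Formula: λ = 1 / MTBF; FIT = λ × 1e9 = 1e9 / MTBF
λ = 1 / 70115 ≈ 1.426e-05 failures/hour
FIT = 1e9 / 70115 ≈ 14262 failures per 1e9 hours (nearest whole number)

λ = 1.426e-05 /h, FIT = 14262


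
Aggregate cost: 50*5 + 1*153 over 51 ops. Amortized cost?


Formula: Amortized cost = Total cost / Operations
Total cost = (50 * 5) + (1 * 153)
Total cost = 250 + 153 = 403
Amortized = 403 / 51 = 7.902

7.902


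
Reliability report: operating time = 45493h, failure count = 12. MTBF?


Formula: MTBF = Total operating time / Number of failures
MTBF = 45493 / 12
MTBF = 3791.08 hours

3791.08 hours


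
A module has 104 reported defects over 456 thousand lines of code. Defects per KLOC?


Defect density = defects / KLOC
Defect density = 104 / 456
Defect density = 0.228 defects/KLOC

0.228 defects/KLOC


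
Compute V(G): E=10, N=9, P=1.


Formula: V(G) = E - N + 2P
V(G) = 10 - 9 + 2*1
V(G) = 1 + 2
V(G) = 3

3


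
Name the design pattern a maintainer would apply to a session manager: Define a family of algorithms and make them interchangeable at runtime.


This matches the Strategy pattern

Strategy


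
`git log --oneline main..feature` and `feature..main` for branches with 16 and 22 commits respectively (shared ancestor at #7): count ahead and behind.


Common ancestor: commit #7
feature commits after divergence: 16 - 7 = 9
main commits after divergence: 22 - 7 = 15
feature is 9 commits ahead of main
main is 15 commits ahead of feature

feature ahead: 9, main ahead: 15


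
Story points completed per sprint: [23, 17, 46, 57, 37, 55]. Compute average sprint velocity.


Formula: Avg velocity = Total points / Number of sprints
Points: [23, 17, 46, 57, 37, 55]
Sum = 23 + 17 + 46 + 57 + 37 + 55 = 235
Avg velocity = 235 / 6 = 39.17 points/sprint

39.17 points/sprint


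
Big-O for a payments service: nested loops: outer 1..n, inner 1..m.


Reasoning: product of independent bounds
Complexity: O(n*m)

O(n*m)


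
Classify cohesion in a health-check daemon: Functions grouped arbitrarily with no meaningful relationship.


Reasoning: Worst: random grouping
Type: Coincidental cohesion

Coincidental cohesion


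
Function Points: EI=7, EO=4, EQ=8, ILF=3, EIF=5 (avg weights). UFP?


UFP = EI*4 + EO*5 + EQ*4 + ILF*10 + EIF*7
UFP = 7*4 + 4*5 + 8*4 + 3*10 + 5*7
UFP = 28 + 20 + 32 + 30 + 35
UFP = 145

145


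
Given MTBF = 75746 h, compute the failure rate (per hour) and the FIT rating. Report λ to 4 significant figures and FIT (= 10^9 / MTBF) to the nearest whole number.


Formula: λ = 1 / MTBF; FIT = λ × 1e9 = 1e9 / MTBF
λ = 1 / 75746 ≈ 1.320e-05 failures/hour
FIT = 1e9 / 75746 ≈ 13202 failures per 1e9 hours (nearest whole number)

λ = 1.320e-05 /h, FIT = 13202


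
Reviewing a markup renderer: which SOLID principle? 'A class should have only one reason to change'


This describes the Single Responsibility Principle (SRP)

Single Responsibility Principle (SRP)


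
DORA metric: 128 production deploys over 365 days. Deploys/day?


Formula: deployments per day = releases / days
= 128 / 365
= 0.351 deploys/day
(equivalently, 2.45 deploys/week)

0.351 deploys/day


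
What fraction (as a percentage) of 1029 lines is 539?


Coverage = covered / total * 100
Coverage = 539 / 1029 * 100
Coverage = 52.38%

52.38%


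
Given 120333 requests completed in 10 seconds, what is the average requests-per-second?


Formula: throughput = requests / seconds
throughput = 120333 / 10
throughput = 12033.3 requests/second

12033.3 requests/second


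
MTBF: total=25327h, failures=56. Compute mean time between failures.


Formula: MTBF = Total operating time / Number of failures
MTBF = 25327 / 56
MTBF = 452.27 hours

452.27 hours


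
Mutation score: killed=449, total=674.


Mutation score = killed / total * 100
Mutation score = 449 / 674 * 100
Mutation score = 66.62%

66.62%


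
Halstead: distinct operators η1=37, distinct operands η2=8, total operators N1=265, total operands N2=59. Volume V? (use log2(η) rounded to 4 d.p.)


Formula: V = N * log2(η), where N = N1 + N2 and η = η1 + η2
η = 37 + 8 = 45
N = 265 + 59 = 324
log2(45) ≈ 5.4919
V = 324 * 5.4919 = 1779.38

1779.38


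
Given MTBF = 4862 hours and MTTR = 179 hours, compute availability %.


Availability = MTBF / (MTBF + MTTR)
Availability = 4862 / (4862 + 179)
Availability = 4862 / 5041
Availability = 96.4491%

96.4491%


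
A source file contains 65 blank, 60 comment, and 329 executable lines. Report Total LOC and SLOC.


Total LOC = blank + comment + code
Total LOC = 65 + 60 + 329 = 454
SLOC (source only) = code = 329

Total LOC: 454, SLOC: 329


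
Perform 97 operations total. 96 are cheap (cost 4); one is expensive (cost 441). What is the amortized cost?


Formula: Amortized cost = Total cost / Operations
Total cost = (96 * 4) + (1 * 441)
Total cost = 384 + 441 = 825
Amortized = 825 / 97 = 8.5052

8.5052


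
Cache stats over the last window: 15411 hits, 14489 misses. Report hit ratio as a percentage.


Formula: hit rate = hits / (hits + misses) * 100
hit rate = 15411 / (15411 + 14489) * 100
hit rate = 15411 / 29900 * 100
hit rate = 51.54%

51.54%


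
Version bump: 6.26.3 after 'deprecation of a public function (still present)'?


Current: 6.26.3
Change category: 'deprecation of a public function (still present)' → minor bump
SemVer rule: minor bump → increment MINOR, reset PATCH to 0 (MAJOR unchanged)
New: 6.27.0

6.27.0


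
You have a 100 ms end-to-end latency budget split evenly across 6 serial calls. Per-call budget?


Formula: per_stage = total_budget / stages
per_stage = 100 / 6
per_stage = 16.67 ms

16.67 ms


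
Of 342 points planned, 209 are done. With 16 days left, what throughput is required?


Formula: Required rate = Remaining points / Days left
Remaining = 342 - 209 = 133 points
Required rate = 133 / 16 = 8.31 points/day

8.31 points/day


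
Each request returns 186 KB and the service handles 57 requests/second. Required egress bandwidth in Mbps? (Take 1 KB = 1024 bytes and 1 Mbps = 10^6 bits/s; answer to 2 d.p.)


Formula: Mbps = payload_bytes * RPS * 8 / 1e6
Payload per request = 186 KB = 186 * 1024 = 190464 bytes
Total bytes/sec = 190464 * 57 = 10856448
Total bits/sec = 10856448 * 8 = 86851584
Mbps = 86851584 / 1e6 = 86.85

86.85 Mbps


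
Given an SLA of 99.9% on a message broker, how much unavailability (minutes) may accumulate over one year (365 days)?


Formula: allowed downtime = period * (100 - SLA) / 100
Period (year (365 days)) = 525600 minutes
Unavailability fraction = (100 - 99.9) / 100
Allowed downtime = 525600 * (100 - 99.9) / 100
Allowed downtime = 525.6 minutes

525.6 minutes


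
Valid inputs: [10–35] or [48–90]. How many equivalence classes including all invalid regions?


Valid ranges: [10,35] and [48,90]
Class 1: x < 10 — invalid
Class 2: 10 ≤ x ≤ 35 — valid
Class 3: 35 < x < 48 — invalid (gap between ranges)
Class 4: 48 ≤ x ≤ 90 — valid
Class 5: x > 90 — invalid
Total equivalence classes: 5

5 equivalence classes


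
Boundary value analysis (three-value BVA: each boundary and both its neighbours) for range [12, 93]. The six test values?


Range: [12, 93]
Boundaries: just below min, min, min+1, max-1, max, just above max
Values: [11, 12, 13, 92, 93, 94]

[11, 12, 13, 92, 93, 94]


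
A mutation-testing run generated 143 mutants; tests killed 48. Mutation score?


Mutation score = killed / total * 100
Mutation score = 48 / 143 * 100
Mutation score = 33.57%

33.57%


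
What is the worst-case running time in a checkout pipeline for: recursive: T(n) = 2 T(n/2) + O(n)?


Reasoning: master theorem case 2 (merge-sort recurrence)
Complexity: O(n log n)

O(n log n)
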